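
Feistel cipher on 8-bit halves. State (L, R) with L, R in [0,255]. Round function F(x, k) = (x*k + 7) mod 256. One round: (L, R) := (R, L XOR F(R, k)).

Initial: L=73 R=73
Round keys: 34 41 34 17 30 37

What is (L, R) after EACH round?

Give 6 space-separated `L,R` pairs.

Answer: 73,240 240,62 62,179 179,212 212,108 108,119

Derivation:
Round 1 (k=34): L=73 R=240
Round 2 (k=41): L=240 R=62
Round 3 (k=34): L=62 R=179
Round 4 (k=17): L=179 R=212
Round 5 (k=30): L=212 R=108
Round 6 (k=37): L=108 R=119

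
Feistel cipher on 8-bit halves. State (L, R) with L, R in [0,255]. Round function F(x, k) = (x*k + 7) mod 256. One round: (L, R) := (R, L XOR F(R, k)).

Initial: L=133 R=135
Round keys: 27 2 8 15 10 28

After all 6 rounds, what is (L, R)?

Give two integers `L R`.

Answer: 203 132

Derivation:
Round 1 (k=27): L=135 R=193
Round 2 (k=2): L=193 R=14
Round 3 (k=8): L=14 R=182
Round 4 (k=15): L=182 R=191
Round 5 (k=10): L=191 R=203
Round 6 (k=28): L=203 R=132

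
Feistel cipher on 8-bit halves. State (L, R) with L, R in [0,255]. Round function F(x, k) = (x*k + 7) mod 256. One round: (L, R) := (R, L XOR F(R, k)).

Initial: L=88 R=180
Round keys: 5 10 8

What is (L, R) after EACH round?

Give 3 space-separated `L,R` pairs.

Answer: 180,211 211,241 241,92

Derivation:
Round 1 (k=5): L=180 R=211
Round 2 (k=10): L=211 R=241
Round 3 (k=8): L=241 R=92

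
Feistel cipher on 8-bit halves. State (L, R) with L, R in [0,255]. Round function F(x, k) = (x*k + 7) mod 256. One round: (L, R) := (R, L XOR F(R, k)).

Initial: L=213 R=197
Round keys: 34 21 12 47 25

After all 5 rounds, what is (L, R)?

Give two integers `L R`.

Answer: 114 34

Derivation:
Round 1 (k=34): L=197 R=228
Round 2 (k=21): L=228 R=126
Round 3 (k=12): L=126 R=11
Round 4 (k=47): L=11 R=114
Round 5 (k=25): L=114 R=34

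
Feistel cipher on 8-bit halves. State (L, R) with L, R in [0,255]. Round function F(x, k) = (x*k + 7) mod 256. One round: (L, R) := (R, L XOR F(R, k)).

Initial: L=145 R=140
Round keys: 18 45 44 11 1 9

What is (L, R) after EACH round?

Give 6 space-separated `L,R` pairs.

Answer: 140,78 78,49 49,61 61,151 151,163 163,85

Derivation:
Round 1 (k=18): L=140 R=78
Round 2 (k=45): L=78 R=49
Round 3 (k=44): L=49 R=61
Round 4 (k=11): L=61 R=151
Round 5 (k=1): L=151 R=163
Round 6 (k=9): L=163 R=85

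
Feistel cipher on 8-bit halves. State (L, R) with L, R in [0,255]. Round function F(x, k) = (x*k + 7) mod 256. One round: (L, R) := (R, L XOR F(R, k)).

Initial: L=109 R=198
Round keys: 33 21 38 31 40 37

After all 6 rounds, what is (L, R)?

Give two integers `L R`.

Round 1 (k=33): L=198 R=224
Round 2 (k=21): L=224 R=161
Round 3 (k=38): L=161 R=13
Round 4 (k=31): L=13 R=59
Round 5 (k=40): L=59 R=50
Round 6 (k=37): L=50 R=122

Answer: 50 122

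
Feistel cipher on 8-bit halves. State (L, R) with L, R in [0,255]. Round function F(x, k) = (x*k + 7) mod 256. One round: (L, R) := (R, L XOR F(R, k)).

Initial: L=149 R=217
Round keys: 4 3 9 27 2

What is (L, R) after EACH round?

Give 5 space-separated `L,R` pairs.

Answer: 217,254 254,216 216,97 97,154 154,90

Derivation:
Round 1 (k=4): L=217 R=254
Round 2 (k=3): L=254 R=216
Round 3 (k=9): L=216 R=97
Round 4 (k=27): L=97 R=154
Round 5 (k=2): L=154 R=90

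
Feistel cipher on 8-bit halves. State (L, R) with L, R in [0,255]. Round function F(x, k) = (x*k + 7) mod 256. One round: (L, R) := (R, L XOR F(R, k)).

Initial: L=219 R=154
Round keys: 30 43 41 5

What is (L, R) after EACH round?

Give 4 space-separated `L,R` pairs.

Answer: 154,200 200,5 5,28 28,150

Derivation:
Round 1 (k=30): L=154 R=200
Round 2 (k=43): L=200 R=5
Round 3 (k=41): L=5 R=28
Round 4 (k=5): L=28 R=150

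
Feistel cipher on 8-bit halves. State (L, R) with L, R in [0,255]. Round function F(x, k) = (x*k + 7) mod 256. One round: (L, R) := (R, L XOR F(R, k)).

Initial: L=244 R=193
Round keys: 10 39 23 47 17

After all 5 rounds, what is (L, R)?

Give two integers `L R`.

Round 1 (k=10): L=193 R=101
Round 2 (k=39): L=101 R=171
Round 3 (k=23): L=171 R=1
Round 4 (k=47): L=1 R=157
Round 5 (k=17): L=157 R=117

Answer: 157 117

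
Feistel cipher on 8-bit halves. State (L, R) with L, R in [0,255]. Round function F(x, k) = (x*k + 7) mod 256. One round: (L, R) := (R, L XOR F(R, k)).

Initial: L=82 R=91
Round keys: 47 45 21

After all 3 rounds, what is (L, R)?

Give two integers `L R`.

Answer: 134 235

Derivation:
Round 1 (k=47): L=91 R=238
Round 2 (k=45): L=238 R=134
Round 3 (k=21): L=134 R=235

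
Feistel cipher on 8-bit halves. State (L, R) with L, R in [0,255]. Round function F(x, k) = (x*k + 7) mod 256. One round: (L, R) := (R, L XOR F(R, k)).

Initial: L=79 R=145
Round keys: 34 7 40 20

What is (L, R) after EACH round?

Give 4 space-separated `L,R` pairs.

Answer: 145,6 6,160 160,1 1,187

Derivation:
Round 1 (k=34): L=145 R=6
Round 2 (k=7): L=6 R=160
Round 3 (k=40): L=160 R=1
Round 4 (k=20): L=1 R=187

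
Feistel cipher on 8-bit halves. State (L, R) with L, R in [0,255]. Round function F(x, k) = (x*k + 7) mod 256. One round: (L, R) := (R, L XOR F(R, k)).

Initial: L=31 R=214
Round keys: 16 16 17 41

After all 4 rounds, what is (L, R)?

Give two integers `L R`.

Round 1 (k=16): L=214 R=120
Round 2 (k=16): L=120 R=81
Round 3 (k=17): L=81 R=16
Round 4 (k=41): L=16 R=198

Answer: 16 198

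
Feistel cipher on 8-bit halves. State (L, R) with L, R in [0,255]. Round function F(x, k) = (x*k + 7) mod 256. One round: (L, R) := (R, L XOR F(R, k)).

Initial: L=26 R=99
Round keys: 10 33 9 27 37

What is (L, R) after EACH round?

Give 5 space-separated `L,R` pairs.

Round 1 (k=10): L=99 R=255
Round 2 (k=33): L=255 R=133
Round 3 (k=9): L=133 R=75
Round 4 (k=27): L=75 R=117
Round 5 (k=37): L=117 R=187

Answer: 99,255 255,133 133,75 75,117 117,187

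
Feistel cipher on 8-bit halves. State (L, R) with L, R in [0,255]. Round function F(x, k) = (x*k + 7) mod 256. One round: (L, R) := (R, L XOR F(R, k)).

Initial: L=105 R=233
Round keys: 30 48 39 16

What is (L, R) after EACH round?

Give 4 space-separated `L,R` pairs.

Answer: 233,60 60,174 174,181 181,249

Derivation:
Round 1 (k=30): L=233 R=60
Round 2 (k=48): L=60 R=174
Round 3 (k=39): L=174 R=181
Round 4 (k=16): L=181 R=249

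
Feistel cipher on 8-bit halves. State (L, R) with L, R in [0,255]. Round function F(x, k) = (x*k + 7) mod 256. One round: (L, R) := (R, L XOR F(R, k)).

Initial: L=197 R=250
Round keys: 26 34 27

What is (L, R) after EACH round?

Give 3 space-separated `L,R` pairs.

Round 1 (k=26): L=250 R=174
Round 2 (k=34): L=174 R=217
Round 3 (k=27): L=217 R=68

Answer: 250,174 174,217 217,68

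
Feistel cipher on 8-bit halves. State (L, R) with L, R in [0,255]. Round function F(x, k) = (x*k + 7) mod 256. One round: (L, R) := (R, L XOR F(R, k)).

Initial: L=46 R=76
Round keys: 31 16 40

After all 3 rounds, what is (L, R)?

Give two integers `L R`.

Answer: 27 42

Derivation:
Round 1 (k=31): L=76 R=21
Round 2 (k=16): L=21 R=27
Round 3 (k=40): L=27 R=42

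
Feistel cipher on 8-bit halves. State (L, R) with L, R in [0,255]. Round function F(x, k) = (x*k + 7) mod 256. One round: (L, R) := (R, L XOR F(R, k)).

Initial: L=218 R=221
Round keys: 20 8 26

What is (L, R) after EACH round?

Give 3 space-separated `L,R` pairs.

Answer: 221,145 145,82 82,202

Derivation:
Round 1 (k=20): L=221 R=145
Round 2 (k=8): L=145 R=82
Round 3 (k=26): L=82 R=202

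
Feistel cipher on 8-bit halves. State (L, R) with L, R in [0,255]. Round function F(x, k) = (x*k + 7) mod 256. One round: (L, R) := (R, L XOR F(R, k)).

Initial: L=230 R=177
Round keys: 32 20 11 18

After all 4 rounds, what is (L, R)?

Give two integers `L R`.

Answer: 148 197

Derivation:
Round 1 (k=32): L=177 R=193
Round 2 (k=20): L=193 R=170
Round 3 (k=11): L=170 R=148
Round 4 (k=18): L=148 R=197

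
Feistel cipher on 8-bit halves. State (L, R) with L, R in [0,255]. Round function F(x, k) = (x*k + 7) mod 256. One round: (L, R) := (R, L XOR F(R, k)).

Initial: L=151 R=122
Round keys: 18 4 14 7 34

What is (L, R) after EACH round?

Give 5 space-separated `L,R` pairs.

Answer: 122,12 12,77 77,49 49,19 19,188

Derivation:
Round 1 (k=18): L=122 R=12
Round 2 (k=4): L=12 R=77
Round 3 (k=14): L=77 R=49
Round 4 (k=7): L=49 R=19
Round 5 (k=34): L=19 R=188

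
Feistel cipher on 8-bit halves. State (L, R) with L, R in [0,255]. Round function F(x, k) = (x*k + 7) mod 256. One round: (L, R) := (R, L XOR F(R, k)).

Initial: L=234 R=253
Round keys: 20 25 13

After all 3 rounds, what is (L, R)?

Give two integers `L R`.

Round 1 (k=20): L=253 R=33
Round 2 (k=25): L=33 R=189
Round 3 (k=13): L=189 R=129

Answer: 189 129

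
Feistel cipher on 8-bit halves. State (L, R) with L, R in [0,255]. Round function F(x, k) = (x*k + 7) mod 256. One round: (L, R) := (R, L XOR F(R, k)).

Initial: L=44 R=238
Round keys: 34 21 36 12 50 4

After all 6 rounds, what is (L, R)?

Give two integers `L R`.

Round 1 (k=34): L=238 R=143
Round 2 (k=21): L=143 R=44
Round 3 (k=36): L=44 R=184
Round 4 (k=12): L=184 R=139
Round 5 (k=50): L=139 R=149
Round 6 (k=4): L=149 R=208

Answer: 149 208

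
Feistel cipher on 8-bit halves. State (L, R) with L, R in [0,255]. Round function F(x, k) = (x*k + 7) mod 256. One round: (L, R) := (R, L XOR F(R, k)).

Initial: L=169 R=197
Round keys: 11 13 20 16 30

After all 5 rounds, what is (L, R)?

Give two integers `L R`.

Answer: 112 163

Derivation:
Round 1 (k=11): L=197 R=215
Round 2 (k=13): L=215 R=55
Round 3 (k=20): L=55 R=132
Round 4 (k=16): L=132 R=112
Round 5 (k=30): L=112 R=163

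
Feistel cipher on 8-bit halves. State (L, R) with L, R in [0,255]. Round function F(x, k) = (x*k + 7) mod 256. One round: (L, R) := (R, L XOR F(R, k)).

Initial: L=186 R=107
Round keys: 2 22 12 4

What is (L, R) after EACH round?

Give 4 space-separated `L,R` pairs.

Round 1 (k=2): L=107 R=103
Round 2 (k=22): L=103 R=138
Round 3 (k=12): L=138 R=24
Round 4 (k=4): L=24 R=237

Answer: 107,103 103,138 138,24 24,237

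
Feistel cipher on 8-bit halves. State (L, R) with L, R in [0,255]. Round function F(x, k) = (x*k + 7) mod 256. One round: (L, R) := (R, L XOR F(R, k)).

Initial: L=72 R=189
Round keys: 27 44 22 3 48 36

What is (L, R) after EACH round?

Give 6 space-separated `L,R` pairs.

Round 1 (k=27): L=189 R=190
Round 2 (k=44): L=190 R=18
Round 3 (k=22): L=18 R=45
Round 4 (k=3): L=45 R=156
Round 5 (k=48): L=156 R=106
Round 6 (k=36): L=106 R=115

Answer: 189,190 190,18 18,45 45,156 156,106 106,115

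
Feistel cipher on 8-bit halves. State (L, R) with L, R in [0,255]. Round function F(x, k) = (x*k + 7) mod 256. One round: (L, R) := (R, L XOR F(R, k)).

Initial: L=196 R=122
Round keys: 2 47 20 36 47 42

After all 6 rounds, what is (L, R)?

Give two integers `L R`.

Round 1 (k=2): L=122 R=63
Round 2 (k=47): L=63 R=226
Round 3 (k=20): L=226 R=144
Round 4 (k=36): L=144 R=165
Round 5 (k=47): L=165 R=194
Round 6 (k=42): L=194 R=126

Answer: 194 126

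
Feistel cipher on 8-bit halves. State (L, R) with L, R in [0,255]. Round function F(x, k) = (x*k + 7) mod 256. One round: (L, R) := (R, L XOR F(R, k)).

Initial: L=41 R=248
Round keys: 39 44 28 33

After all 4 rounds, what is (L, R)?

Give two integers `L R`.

Answer: 237 227

Derivation:
Round 1 (k=39): L=248 R=230
Round 2 (k=44): L=230 R=119
Round 3 (k=28): L=119 R=237
Round 4 (k=33): L=237 R=227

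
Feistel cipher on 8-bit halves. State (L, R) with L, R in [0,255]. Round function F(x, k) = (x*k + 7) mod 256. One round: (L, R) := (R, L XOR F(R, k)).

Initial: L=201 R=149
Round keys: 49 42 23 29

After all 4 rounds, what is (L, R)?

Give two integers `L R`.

Round 1 (k=49): L=149 R=69
Round 2 (k=42): L=69 R=204
Round 3 (k=23): L=204 R=30
Round 4 (k=29): L=30 R=161

Answer: 30 161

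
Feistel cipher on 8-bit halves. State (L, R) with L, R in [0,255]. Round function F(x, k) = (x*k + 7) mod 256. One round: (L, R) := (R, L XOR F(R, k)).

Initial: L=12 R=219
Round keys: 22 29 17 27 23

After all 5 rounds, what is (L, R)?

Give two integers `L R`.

Answer: 31 47

Derivation:
Round 1 (k=22): L=219 R=213
Round 2 (k=29): L=213 R=243
Round 3 (k=17): L=243 R=255
Round 4 (k=27): L=255 R=31
Round 5 (k=23): L=31 R=47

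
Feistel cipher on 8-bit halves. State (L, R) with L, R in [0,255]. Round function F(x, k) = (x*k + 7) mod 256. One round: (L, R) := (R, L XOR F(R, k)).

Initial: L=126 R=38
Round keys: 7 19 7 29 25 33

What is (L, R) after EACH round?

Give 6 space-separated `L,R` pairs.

Round 1 (k=7): L=38 R=111
Round 2 (k=19): L=111 R=98
Round 3 (k=7): L=98 R=218
Round 4 (k=29): L=218 R=219
Round 5 (k=25): L=219 R=176
Round 6 (k=33): L=176 R=108

Answer: 38,111 111,98 98,218 218,219 219,176 176,108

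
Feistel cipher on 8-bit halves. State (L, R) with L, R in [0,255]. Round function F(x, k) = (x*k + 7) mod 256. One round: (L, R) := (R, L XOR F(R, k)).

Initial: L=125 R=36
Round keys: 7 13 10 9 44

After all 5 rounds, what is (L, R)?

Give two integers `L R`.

Answer: 215 100

Derivation:
Round 1 (k=7): L=36 R=126
Round 2 (k=13): L=126 R=73
Round 3 (k=10): L=73 R=159
Round 4 (k=9): L=159 R=215
Round 5 (k=44): L=215 R=100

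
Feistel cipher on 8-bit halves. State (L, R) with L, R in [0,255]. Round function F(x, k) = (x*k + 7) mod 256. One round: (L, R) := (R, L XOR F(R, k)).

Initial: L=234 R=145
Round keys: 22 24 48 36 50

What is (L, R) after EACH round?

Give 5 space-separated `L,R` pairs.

Round 1 (k=22): L=145 R=151
Round 2 (k=24): L=151 R=190
Round 3 (k=48): L=190 R=48
Round 4 (k=36): L=48 R=121
Round 5 (k=50): L=121 R=153

Answer: 145,151 151,190 190,48 48,121 121,153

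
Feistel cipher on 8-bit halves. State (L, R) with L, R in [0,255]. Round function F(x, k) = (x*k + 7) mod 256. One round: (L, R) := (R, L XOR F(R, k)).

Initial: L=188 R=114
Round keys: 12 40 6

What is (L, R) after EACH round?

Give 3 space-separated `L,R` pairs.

Round 1 (k=12): L=114 R=227
Round 2 (k=40): L=227 R=13
Round 3 (k=6): L=13 R=182

Answer: 114,227 227,13 13,182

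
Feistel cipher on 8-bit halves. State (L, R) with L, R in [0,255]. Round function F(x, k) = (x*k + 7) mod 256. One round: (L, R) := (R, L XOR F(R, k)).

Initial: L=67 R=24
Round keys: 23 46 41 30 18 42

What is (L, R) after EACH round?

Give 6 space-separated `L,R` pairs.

Answer: 24,108 108,119 119,122 122,36 36,245 245,29

Derivation:
Round 1 (k=23): L=24 R=108
Round 2 (k=46): L=108 R=119
Round 3 (k=41): L=119 R=122
Round 4 (k=30): L=122 R=36
Round 5 (k=18): L=36 R=245
Round 6 (k=42): L=245 R=29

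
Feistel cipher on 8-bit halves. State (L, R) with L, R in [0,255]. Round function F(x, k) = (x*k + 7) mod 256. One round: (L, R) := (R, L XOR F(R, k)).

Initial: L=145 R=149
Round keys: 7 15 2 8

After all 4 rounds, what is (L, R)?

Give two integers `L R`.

Answer: 242 46

Derivation:
Round 1 (k=7): L=149 R=139
Round 2 (k=15): L=139 R=185
Round 3 (k=2): L=185 R=242
Round 4 (k=8): L=242 R=46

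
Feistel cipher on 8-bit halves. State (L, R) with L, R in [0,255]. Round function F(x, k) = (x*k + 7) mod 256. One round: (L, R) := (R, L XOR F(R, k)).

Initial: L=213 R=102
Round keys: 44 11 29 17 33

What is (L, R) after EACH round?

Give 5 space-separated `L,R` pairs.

Answer: 102,90 90,131 131,132 132,72 72,203

Derivation:
Round 1 (k=44): L=102 R=90
Round 2 (k=11): L=90 R=131
Round 3 (k=29): L=131 R=132
Round 4 (k=17): L=132 R=72
Round 5 (k=33): L=72 R=203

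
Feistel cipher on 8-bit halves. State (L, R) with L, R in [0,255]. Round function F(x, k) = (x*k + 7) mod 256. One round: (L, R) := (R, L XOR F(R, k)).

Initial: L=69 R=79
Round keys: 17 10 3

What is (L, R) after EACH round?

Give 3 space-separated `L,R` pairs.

Round 1 (k=17): L=79 R=3
Round 2 (k=10): L=3 R=106
Round 3 (k=3): L=106 R=70

Answer: 79,3 3,106 106,70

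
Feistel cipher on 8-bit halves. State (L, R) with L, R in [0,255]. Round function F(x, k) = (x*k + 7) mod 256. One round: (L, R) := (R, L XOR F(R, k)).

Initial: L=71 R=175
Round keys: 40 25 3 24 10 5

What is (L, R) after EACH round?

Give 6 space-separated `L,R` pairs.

Round 1 (k=40): L=175 R=24
Round 2 (k=25): L=24 R=240
Round 3 (k=3): L=240 R=207
Round 4 (k=24): L=207 R=159
Round 5 (k=10): L=159 R=242
Round 6 (k=5): L=242 R=94

Answer: 175,24 24,240 240,207 207,159 159,242 242,94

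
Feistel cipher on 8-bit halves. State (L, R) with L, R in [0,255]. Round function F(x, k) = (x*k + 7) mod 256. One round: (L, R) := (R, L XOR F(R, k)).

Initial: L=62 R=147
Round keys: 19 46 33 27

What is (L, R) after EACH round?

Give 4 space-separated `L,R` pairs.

Answer: 147,206 206,152 152,81 81,10

Derivation:
Round 1 (k=19): L=147 R=206
Round 2 (k=46): L=206 R=152
Round 3 (k=33): L=152 R=81
Round 4 (k=27): L=81 R=10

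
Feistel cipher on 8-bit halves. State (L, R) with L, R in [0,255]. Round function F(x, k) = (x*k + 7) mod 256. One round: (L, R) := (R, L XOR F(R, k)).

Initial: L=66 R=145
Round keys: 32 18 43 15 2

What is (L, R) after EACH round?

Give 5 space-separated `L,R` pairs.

Answer: 145,101 101,176 176,242 242,133 133,227

Derivation:
Round 1 (k=32): L=145 R=101
Round 2 (k=18): L=101 R=176
Round 3 (k=43): L=176 R=242
Round 4 (k=15): L=242 R=133
Round 5 (k=2): L=133 R=227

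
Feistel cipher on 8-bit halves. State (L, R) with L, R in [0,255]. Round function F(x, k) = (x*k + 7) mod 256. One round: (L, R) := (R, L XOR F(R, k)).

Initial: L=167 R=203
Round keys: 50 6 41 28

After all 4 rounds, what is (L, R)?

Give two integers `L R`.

Answer: 197 27

Derivation:
Round 1 (k=50): L=203 R=10
Round 2 (k=6): L=10 R=136
Round 3 (k=41): L=136 R=197
Round 4 (k=28): L=197 R=27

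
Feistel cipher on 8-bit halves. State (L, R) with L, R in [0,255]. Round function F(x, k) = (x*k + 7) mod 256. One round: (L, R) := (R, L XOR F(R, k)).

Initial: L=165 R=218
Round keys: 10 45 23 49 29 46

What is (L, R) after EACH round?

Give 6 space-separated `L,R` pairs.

Answer: 218,46 46,199 199,198 198,42 42,15 15,147

Derivation:
Round 1 (k=10): L=218 R=46
Round 2 (k=45): L=46 R=199
Round 3 (k=23): L=199 R=198
Round 4 (k=49): L=198 R=42
Round 5 (k=29): L=42 R=15
Round 6 (k=46): L=15 R=147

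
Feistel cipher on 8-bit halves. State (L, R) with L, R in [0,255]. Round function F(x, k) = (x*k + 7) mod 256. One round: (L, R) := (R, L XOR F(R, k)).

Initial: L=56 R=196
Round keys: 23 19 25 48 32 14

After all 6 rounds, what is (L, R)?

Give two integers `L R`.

Answer: 143 18

Derivation:
Round 1 (k=23): L=196 R=155
Round 2 (k=19): L=155 R=76
Round 3 (k=25): L=76 R=232
Round 4 (k=48): L=232 R=203
Round 5 (k=32): L=203 R=143
Round 6 (k=14): L=143 R=18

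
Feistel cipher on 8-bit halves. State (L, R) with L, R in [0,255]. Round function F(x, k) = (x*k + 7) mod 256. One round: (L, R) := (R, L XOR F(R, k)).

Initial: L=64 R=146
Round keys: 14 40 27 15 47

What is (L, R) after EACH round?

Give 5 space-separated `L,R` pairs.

Answer: 146,67 67,237 237,69 69,255 255,157

Derivation:
Round 1 (k=14): L=146 R=67
Round 2 (k=40): L=67 R=237
Round 3 (k=27): L=237 R=69
Round 4 (k=15): L=69 R=255
Round 5 (k=47): L=255 R=157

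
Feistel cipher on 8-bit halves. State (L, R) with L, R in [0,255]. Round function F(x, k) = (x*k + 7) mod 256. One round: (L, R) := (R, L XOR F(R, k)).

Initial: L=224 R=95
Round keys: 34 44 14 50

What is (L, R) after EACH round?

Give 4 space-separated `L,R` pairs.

Answer: 95,69 69,188 188,10 10,71

Derivation:
Round 1 (k=34): L=95 R=69
Round 2 (k=44): L=69 R=188
Round 3 (k=14): L=188 R=10
Round 4 (k=50): L=10 R=71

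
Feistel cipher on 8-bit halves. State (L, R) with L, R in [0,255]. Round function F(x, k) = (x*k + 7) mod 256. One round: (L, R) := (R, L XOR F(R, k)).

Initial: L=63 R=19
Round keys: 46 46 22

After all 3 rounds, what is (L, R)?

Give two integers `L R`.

Answer: 24 89

Derivation:
Round 1 (k=46): L=19 R=78
Round 2 (k=46): L=78 R=24
Round 3 (k=22): L=24 R=89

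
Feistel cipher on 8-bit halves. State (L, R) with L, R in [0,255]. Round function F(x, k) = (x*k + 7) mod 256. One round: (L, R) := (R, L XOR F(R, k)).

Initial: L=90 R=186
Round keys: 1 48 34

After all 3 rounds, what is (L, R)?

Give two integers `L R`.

Round 1 (k=1): L=186 R=155
Round 2 (k=48): L=155 R=173
Round 3 (k=34): L=173 R=154

Answer: 173 154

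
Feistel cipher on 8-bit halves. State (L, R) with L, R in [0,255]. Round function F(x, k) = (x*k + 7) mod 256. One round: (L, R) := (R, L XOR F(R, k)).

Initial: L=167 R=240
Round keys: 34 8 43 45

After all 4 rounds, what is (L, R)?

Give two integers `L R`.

Answer: 196 140

Derivation:
Round 1 (k=34): L=240 R=64
Round 2 (k=8): L=64 R=247
Round 3 (k=43): L=247 R=196
Round 4 (k=45): L=196 R=140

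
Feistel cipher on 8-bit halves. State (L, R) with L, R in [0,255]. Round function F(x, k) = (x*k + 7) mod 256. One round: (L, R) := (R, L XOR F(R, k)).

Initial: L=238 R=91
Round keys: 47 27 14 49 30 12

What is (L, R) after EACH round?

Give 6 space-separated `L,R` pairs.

Answer: 91,82 82,246 246,41 41,22 22,178 178,73

Derivation:
Round 1 (k=47): L=91 R=82
Round 2 (k=27): L=82 R=246
Round 3 (k=14): L=246 R=41
Round 4 (k=49): L=41 R=22
Round 5 (k=30): L=22 R=178
Round 6 (k=12): L=178 R=73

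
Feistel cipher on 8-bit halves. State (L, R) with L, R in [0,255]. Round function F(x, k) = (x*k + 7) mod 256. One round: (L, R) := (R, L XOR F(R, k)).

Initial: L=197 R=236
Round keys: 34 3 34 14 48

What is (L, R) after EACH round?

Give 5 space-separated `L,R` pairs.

Round 1 (k=34): L=236 R=154
Round 2 (k=3): L=154 R=57
Round 3 (k=34): L=57 R=3
Round 4 (k=14): L=3 R=8
Round 5 (k=48): L=8 R=132

Answer: 236,154 154,57 57,3 3,8 8,132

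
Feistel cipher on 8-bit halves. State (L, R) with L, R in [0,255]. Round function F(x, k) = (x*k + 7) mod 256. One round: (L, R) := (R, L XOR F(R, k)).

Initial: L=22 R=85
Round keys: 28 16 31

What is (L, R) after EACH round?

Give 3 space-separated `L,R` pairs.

Answer: 85,69 69,2 2,0

Derivation:
Round 1 (k=28): L=85 R=69
Round 2 (k=16): L=69 R=2
Round 3 (k=31): L=2 R=0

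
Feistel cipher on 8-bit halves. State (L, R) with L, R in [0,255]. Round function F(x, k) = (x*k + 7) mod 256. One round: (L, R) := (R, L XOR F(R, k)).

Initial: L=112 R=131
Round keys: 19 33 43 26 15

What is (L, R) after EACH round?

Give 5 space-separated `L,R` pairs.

Answer: 131,176 176,52 52,115 115,129 129,229

Derivation:
Round 1 (k=19): L=131 R=176
Round 2 (k=33): L=176 R=52
Round 3 (k=43): L=52 R=115
Round 4 (k=26): L=115 R=129
Round 5 (k=15): L=129 R=229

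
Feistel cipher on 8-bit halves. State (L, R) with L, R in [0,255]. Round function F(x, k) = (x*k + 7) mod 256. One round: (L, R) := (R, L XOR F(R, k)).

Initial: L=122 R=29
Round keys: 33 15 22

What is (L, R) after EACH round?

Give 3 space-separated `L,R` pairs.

Answer: 29,190 190,52 52,193

Derivation:
Round 1 (k=33): L=29 R=190
Round 2 (k=15): L=190 R=52
Round 3 (k=22): L=52 R=193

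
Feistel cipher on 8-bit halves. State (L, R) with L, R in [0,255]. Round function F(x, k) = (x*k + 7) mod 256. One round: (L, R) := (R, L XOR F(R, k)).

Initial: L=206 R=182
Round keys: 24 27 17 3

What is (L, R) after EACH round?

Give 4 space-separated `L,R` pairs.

Round 1 (k=24): L=182 R=217
Round 2 (k=27): L=217 R=92
Round 3 (k=17): L=92 R=250
Round 4 (k=3): L=250 R=169

Answer: 182,217 217,92 92,250 250,169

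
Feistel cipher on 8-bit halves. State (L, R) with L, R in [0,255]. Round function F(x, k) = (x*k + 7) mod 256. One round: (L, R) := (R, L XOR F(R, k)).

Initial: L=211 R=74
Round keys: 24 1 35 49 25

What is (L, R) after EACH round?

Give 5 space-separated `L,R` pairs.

Round 1 (k=24): L=74 R=36
Round 2 (k=1): L=36 R=97
Round 3 (k=35): L=97 R=110
Round 4 (k=49): L=110 R=116
Round 5 (k=25): L=116 R=53

Answer: 74,36 36,97 97,110 110,116 116,53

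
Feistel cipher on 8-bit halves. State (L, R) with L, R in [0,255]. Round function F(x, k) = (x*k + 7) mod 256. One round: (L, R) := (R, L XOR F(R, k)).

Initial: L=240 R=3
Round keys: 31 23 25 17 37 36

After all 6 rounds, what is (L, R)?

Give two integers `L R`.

Round 1 (k=31): L=3 R=148
Round 2 (k=23): L=148 R=80
Round 3 (k=25): L=80 R=67
Round 4 (k=17): L=67 R=42
Round 5 (k=37): L=42 R=90
Round 6 (k=36): L=90 R=133

Answer: 90 133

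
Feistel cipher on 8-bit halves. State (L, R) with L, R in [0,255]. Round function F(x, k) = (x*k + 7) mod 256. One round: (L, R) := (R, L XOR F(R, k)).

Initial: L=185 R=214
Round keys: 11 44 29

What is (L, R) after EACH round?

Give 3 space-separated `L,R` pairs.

Answer: 214,128 128,209 209,52

Derivation:
Round 1 (k=11): L=214 R=128
Round 2 (k=44): L=128 R=209
Round 3 (k=29): L=209 R=52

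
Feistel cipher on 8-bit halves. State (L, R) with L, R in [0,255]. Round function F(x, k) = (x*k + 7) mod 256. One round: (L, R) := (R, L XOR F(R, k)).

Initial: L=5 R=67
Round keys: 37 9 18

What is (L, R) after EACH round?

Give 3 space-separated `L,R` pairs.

Round 1 (k=37): L=67 R=179
Round 2 (k=9): L=179 R=17
Round 3 (k=18): L=17 R=138

Answer: 67,179 179,17 17,138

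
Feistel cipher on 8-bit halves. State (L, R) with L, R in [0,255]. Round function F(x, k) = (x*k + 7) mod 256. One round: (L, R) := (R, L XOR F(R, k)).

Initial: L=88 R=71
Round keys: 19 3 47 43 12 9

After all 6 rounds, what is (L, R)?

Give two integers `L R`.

Round 1 (k=19): L=71 R=20
Round 2 (k=3): L=20 R=4
Round 3 (k=47): L=4 R=215
Round 4 (k=43): L=215 R=32
Round 5 (k=12): L=32 R=80
Round 6 (k=9): L=80 R=247

Answer: 80 247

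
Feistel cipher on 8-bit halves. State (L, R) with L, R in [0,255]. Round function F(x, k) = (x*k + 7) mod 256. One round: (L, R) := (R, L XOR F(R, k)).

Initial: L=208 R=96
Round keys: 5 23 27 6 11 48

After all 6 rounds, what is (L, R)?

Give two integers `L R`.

Round 1 (k=5): L=96 R=55
Round 2 (k=23): L=55 R=152
Round 3 (k=27): L=152 R=56
Round 4 (k=6): L=56 R=207
Round 5 (k=11): L=207 R=212
Round 6 (k=48): L=212 R=8

Answer: 212 8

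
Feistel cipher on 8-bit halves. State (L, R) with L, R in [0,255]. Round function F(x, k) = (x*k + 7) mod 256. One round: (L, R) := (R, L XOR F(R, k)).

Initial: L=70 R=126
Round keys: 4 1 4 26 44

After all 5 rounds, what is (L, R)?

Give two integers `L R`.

Round 1 (k=4): L=126 R=185
Round 2 (k=1): L=185 R=190
Round 3 (k=4): L=190 R=70
Round 4 (k=26): L=70 R=157
Round 5 (k=44): L=157 R=69

Answer: 157 69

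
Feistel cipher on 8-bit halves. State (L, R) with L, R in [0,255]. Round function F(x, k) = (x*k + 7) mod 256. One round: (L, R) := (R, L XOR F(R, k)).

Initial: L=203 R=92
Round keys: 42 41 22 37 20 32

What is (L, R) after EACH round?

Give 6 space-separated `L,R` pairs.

Round 1 (k=42): L=92 R=212
Round 2 (k=41): L=212 R=167
Round 3 (k=22): L=167 R=181
Round 4 (k=37): L=181 R=151
Round 5 (k=20): L=151 R=102
Round 6 (k=32): L=102 R=80

Answer: 92,212 212,167 167,181 181,151 151,102 102,80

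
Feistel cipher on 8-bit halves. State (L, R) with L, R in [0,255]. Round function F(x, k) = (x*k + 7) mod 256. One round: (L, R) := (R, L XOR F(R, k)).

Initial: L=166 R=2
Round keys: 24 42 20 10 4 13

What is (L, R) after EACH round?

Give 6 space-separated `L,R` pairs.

Round 1 (k=24): L=2 R=145
Round 2 (k=42): L=145 R=211
Round 3 (k=20): L=211 R=18
Round 4 (k=10): L=18 R=104
Round 5 (k=4): L=104 R=181
Round 6 (k=13): L=181 R=80

Answer: 2,145 145,211 211,18 18,104 104,181 181,80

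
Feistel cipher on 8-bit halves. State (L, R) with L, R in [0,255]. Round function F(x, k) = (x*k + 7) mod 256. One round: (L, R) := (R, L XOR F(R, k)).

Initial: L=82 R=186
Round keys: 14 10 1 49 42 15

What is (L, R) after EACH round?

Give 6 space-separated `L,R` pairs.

Round 1 (k=14): L=186 R=97
Round 2 (k=10): L=97 R=107
Round 3 (k=1): L=107 R=19
Round 4 (k=49): L=19 R=193
Round 5 (k=42): L=193 R=162
Round 6 (k=15): L=162 R=68

Answer: 186,97 97,107 107,19 19,193 193,162 162,68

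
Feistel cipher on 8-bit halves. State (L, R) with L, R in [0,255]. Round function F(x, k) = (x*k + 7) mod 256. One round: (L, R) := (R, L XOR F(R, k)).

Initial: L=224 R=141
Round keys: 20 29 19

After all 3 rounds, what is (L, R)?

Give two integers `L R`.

Answer: 43 211

Derivation:
Round 1 (k=20): L=141 R=235
Round 2 (k=29): L=235 R=43
Round 3 (k=19): L=43 R=211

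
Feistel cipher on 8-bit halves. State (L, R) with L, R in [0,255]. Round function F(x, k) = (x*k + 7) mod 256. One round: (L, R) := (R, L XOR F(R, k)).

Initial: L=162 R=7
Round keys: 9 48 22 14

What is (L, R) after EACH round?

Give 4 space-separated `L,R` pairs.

Round 1 (k=9): L=7 R=228
Round 2 (k=48): L=228 R=192
Round 3 (k=22): L=192 R=99
Round 4 (k=14): L=99 R=177

Answer: 7,228 228,192 192,99 99,177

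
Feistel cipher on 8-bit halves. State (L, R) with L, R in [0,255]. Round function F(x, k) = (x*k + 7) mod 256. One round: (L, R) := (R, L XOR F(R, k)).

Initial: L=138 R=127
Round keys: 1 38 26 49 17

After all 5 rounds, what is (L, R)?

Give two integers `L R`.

Round 1 (k=1): L=127 R=12
Round 2 (k=38): L=12 R=176
Round 3 (k=26): L=176 R=235
Round 4 (k=49): L=235 R=178
Round 5 (k=17): L=178 R=50

Answer: 178 50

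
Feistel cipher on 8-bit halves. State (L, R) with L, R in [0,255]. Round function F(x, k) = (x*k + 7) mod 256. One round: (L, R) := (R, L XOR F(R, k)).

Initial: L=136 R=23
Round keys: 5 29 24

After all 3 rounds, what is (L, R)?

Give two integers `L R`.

Answer: 102 101

Derivation:
Round 1 (k=5): L=23 R=242
Round 2 (k=29): L=242 R=102
Round 3 (k=24): L=102 R=101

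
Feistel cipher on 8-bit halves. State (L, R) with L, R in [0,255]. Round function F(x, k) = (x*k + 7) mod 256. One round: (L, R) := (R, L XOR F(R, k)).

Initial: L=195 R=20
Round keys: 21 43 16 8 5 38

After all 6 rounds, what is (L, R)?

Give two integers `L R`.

Round 1 (k=21): L=20 R=104
Round 2 (k=43): L=104 R=107
Round 3 (k=16): L=107 R=223
Round 4 (k=8): L=223 R=148
Round 5 (k=5): L=148 R=52
Round 6 (k=38): L=52 R=43

Answer: 52 43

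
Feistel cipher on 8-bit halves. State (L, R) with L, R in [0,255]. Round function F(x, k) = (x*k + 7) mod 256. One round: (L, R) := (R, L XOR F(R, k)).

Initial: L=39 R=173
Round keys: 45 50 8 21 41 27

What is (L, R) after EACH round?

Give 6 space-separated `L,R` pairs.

Round 1 (k=45): L=173 R=87
Round 2 (k=50): L=87 R=168
Round 3 (k=8): L=168 R=16
Round 4 (k=21): L=16 R=255
Round 5 (k=41): L=255 R=206
Round 6 (k=27): L=206 R=62

Answer: 173,87 87,168 168,16 16,255 255,206 206,62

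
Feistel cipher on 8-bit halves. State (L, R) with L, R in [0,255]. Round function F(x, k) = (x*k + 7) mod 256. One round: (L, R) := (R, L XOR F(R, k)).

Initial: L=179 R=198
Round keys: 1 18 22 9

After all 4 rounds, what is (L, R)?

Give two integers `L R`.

Answer: 75 143

Derivation:
Round 1 (k=1): L=198 R=126
Round 2 (k=18): L=126 R=37
Round 3 (k=22): L=37 R=75
Round 4 (k=9): L=75 R=143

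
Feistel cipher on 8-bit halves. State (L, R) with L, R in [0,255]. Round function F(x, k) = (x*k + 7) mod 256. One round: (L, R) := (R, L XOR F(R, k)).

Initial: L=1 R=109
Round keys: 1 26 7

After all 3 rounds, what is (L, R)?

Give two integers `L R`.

Answer: 132 214

Derivation:
Round 1 (k=1): L=109 R=117
Round 2 (k=26): L=117 R=132
Round 3 (k=7): L=132 R=214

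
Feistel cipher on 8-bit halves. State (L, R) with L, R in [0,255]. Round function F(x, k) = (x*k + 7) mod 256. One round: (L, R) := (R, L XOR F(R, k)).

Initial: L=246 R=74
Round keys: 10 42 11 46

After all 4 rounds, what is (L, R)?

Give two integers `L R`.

Round 1 (k=10): L=74 R=29
Round 2 (k=42): L=29 R=131
Round 3 (k=11): L=131 R=181
Round 4 (k=46): L=181 R=14

Answer: 181 14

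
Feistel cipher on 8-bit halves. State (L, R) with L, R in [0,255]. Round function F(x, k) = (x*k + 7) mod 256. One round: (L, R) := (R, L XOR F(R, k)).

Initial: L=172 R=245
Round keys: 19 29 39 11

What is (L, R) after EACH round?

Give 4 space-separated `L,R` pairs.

Round 1 (k=19): L=245 R=154
Round 2 (k=29): L=154 R=140
Round 3 (k=39): L=140 R=193
Round 4 (k=11): L=193 R=222

Answer: 245,154 154,140 140,193 193,222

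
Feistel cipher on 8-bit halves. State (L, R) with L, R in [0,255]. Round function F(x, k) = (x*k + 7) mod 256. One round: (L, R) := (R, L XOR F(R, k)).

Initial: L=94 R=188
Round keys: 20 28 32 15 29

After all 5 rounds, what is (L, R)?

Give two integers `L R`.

Answer: 230 27

Derivation:
Round 1 (k=20): L=188 R=233
Round 2 (k=28): L=233 R=63
Round 3 (k=32): L=63 R=14
Round 4 (k=15): L=14 R=230
Round 5 (k=29): L=230 R=27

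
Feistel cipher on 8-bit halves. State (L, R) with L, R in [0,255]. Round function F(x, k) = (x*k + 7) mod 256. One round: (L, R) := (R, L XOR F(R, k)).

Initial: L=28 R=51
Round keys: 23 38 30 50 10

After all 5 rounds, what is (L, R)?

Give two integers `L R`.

Answer: 33 206

Derivation:
Round 1 (k=23): L=51 R=128
Round 2 (k=38): L=128 R=52
Round 3 (k=30): L=52 R=159
Round 4 (k=50): L=159 R=33
Round 5 (k=10): L=33 R=206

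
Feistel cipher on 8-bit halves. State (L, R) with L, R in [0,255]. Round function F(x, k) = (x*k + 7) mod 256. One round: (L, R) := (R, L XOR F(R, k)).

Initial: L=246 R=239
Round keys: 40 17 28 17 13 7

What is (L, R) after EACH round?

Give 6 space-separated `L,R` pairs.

Answer: 239,169 169,175 175,130 130,6 6,215 215,238

Derivation:
Round 1 (k=40): L=239 R=169
Round 2 (k=17): L=169 R=175
Round 3 (k=28): L=175 R=130
Round 4 (k=17): L=130 R=6
Round 5 (k=13): L=6 R=215
Round 6 (k=7): L=215 R=238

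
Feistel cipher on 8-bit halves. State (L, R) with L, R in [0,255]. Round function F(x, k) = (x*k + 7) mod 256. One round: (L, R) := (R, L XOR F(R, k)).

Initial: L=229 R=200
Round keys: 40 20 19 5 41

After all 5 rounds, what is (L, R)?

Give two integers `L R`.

Answer: 42 207

Derivation:
Round 1 (k=40): L=200 R=162
Round 2 (k=20): L=162 R=103
Round 3 (k=19): L=103 R=14
Round 4 (k=5): L=14 R=42
Round 5 (k=41): L=42 R=207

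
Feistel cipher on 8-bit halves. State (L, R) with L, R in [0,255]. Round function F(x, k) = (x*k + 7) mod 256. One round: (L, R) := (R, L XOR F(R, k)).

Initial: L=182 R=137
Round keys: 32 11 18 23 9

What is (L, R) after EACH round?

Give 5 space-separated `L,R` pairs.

Answer: 137,145 145,203 203,220 220,0 0,219

Derivation:
Round 1 (k=32): L=137 R=145
Round 2 (k=11): L=145 R=203
Round 3 (k=18): L=203 R=220
Round 4 (k=23): L=220 R=0
Round 5 (k=9): L=0 R=219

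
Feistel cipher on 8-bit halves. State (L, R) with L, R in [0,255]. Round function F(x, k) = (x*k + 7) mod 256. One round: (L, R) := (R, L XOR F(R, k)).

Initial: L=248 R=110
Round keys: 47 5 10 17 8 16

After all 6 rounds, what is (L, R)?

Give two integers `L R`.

Answer: 133 180

Derivation:
Round 1 (k=47): L=110 R=193
Round 2 (k=5): L=193 R=162
Round 3 (k=10): L=162 R=154
Round 4 (k=17): L=154 R=227
Round 5 (k=8): L=227 R=133
Round 6 (k=16): L=133 R=180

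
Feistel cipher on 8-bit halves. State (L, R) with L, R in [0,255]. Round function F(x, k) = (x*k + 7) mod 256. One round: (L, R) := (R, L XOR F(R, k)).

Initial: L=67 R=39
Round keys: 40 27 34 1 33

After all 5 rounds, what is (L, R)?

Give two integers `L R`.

Answer: 118 222

Derivation:
Round 1 (k=40): L=39 R=92
Round 2 (k=27): L=92 R=156
Round 3 (k=34): L=156 R=227
Round 4 (k=1): L=227 R=118
Round 5 (k=33): L=118 R=222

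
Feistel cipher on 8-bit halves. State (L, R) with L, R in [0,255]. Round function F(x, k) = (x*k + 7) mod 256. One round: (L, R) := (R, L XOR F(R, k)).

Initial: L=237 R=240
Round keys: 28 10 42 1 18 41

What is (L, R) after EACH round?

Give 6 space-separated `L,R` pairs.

Round 1 (k=28): L=240 R=170
Round 2 (k=10): L=170 R=91
Round 3 (k=42): L=91 R=95
Round 4 (k=1): L=95 R=61
Round 5 (k=18): L=61 R=14
Round 6 (k=41): L=14 R=120

Answer: 240,170 170,91 91,95 95,61 61,14 14,120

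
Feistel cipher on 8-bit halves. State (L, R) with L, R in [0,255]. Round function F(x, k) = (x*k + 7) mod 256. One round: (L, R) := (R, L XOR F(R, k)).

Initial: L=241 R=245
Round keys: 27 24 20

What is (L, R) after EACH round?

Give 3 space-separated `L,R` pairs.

Round 1 (k=27): L=245 R=47
Round 2 (k=24): L=47 R=154
Round 3 (k=20): L=154 R=32

Answer: 245,47 47,154 154,32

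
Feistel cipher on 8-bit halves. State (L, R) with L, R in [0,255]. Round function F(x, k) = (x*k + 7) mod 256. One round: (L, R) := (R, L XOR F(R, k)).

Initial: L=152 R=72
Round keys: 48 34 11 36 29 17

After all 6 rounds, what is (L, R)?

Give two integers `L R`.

Round 1 (k=48): L=72 R=31
Round 2 (k=34): L=31 R=109
Round 3 (k=11): L=109 R=169
Round 4 (k=36): L=169 R=166
Round 5 (k=29): L=166 R=124
Round 6 (k=17): L=124 R=229

Answer: 124 229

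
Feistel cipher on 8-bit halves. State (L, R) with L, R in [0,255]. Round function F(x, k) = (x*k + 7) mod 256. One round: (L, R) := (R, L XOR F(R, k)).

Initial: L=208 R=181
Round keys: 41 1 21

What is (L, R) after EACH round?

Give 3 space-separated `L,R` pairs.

Round 1 (k=41): L=181 R=212
Round 2 (k=1): L=212 R=110
Round 3 (k=21): L=110 R=217

Answer: 181,212 212,110 110,217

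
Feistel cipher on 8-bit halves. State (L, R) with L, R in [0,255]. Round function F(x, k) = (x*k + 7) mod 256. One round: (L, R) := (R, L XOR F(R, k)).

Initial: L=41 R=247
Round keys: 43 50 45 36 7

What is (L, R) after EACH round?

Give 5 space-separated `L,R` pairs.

Round 1 (k=43): L=247 R=173
Round 2 (k=50): L=173 R=38
Round 3 (k=45): L=38 R=24
Round 4 (k=36): L=24 R=65
Round 5 (k=7): L=65 R=214

Answer: 247,173 173,38 38,24 24,65 65,214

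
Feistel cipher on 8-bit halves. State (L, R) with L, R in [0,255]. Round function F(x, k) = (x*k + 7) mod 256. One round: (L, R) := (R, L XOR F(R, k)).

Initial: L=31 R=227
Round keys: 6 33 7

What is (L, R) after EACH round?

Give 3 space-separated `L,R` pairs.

Answer: 227,70 70,238 238,207

Derivation:
Round 1 (k=6): L=227 R=70
Round 2 (k=33): L=70 R=238
Round 3 (k=7): L=238 R=207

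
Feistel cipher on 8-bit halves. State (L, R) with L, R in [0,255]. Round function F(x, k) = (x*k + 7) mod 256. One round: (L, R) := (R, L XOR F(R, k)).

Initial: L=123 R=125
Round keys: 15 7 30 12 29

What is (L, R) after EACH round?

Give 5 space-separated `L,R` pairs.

Round 1 (k=15): L=125 R=33
Round 2 (k=7): L=33 R=147
Round 3 (k=30): L=147 R=96
Round 4 (k=12): L=96 R=20
Round 5 (k=29): L=20 R=43

Answer: 125,33 33,147 147,96 96,20 20,43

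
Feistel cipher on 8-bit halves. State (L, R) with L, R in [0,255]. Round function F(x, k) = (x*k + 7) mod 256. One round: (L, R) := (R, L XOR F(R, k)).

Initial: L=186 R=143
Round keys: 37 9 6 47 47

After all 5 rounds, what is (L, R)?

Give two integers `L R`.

Round 1 (k=37): L=143 R=8
Round 2 (k=9): L=8 R=192
Round 3 (k=6): L=192 R=143
Round 4 (k=47): L=143 R=136
Round 5 (k=47): L=136 R=112

Answer: 136 112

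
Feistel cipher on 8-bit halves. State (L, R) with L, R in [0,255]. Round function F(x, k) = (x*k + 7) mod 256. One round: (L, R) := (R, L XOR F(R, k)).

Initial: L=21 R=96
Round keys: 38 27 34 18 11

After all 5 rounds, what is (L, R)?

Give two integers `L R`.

Round 1 (k=38): L=96 R=82
Round 2 (k=27): L=82 R=205
Round 3 (k=34): L=205 R=19
Round 4 (k=18): L=19 R=144
Round 5 (k=11): L=144 R=36

Answer: 144 36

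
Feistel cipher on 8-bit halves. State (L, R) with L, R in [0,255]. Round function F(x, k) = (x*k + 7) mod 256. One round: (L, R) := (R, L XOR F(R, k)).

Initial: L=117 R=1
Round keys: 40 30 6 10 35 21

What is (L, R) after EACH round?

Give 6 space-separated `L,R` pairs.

Round 1 (k=40): L=1 R=90
Round 2 (k=30): L=90 R=146
Round 3 (k=6): L=146 R=41
Round 4 (k=10): L=41 R=51
Round 5 (k=35): L=51 R=41
Round 6 (k=21): L=41 R=87

Answer: 1,90 90,146 146,41 41,51 51,41 41,87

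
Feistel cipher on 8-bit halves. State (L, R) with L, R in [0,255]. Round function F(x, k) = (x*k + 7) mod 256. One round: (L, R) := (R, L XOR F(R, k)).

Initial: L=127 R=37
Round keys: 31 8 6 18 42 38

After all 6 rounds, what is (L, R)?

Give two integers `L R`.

Answer: 255 72

Derivation:
Round 1 (k=31): L=37 R=253
Round 2 (k=8): L=253 R=202
Round 3 (k=6): L=202 R=62
Round 4 (k=18): L=62 R=169
Round 5 (k=42): L=169 R=255
Round 6 (k=38): L=255 R=72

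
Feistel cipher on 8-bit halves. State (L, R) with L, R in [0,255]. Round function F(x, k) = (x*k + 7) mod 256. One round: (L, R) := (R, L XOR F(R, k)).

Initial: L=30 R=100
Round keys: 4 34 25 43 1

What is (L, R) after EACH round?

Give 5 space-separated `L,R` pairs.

Round 1 (k=4): L=100 R=137
Round 2 (k=34): L=137 R=93
Round 3 (k=25): L=93 R=149
Round 4 (k=43): L=149 R=83
Round 5 (k=1): L=83 R=207

Answer: 100,137 137,93 93,149 149,83 83,207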